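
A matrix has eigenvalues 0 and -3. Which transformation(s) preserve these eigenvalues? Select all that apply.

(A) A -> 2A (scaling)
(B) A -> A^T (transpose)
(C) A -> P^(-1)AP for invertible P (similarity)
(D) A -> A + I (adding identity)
B and C

Eigenvalues are preserved by:
1. Similarity transformations: A -> P^(-1)AP (same characteristic polynomial)
2. Transpose: A^T has the same eigenvalues as A

Eigenvalues are NOT preserved by:
- Adding identity: eigenvalues become 0+1, -3+1
- Scaling: eigenvalues become 0, -6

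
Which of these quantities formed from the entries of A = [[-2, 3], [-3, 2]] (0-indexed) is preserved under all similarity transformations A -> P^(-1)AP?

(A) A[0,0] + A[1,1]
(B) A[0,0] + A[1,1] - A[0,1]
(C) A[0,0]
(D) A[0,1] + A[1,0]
A

A[0,0] + A[1,1] is the trace of A. By the cyclic property of the trace, tr(P^(-1)AP) = tr(APP^(-1)) = tr(A), so it is the same for every matrix similar to A.

The other combinations are not similarity invariants. For example, take P = [[1, 1], [1, 2]] (det P = 1), so P^(-1) = [[2, -1], [-1, 1]] and
B = P^(-1)AP = [[3, 7], [-2, -3]].
Evaluating each option on A and on B:
(A) A[0,0] + A[1,1]: 0 for A, 0 for B -> unchanged
(B) A[0,0] + A[1,1] - A[0,1]: -3 for A, -7 for B -> changes
(C) A[0,0]: -2 for A, 3 for B -> changes
(D) A[0,1] + A[1,0]: 0 for A, 5 for B -> changes

Only (A) A[0,0] + A[1,1] = 0 survives (and it does so for every P, not just this one), so it is the invariant.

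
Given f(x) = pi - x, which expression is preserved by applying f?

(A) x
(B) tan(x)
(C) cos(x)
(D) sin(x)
D

For f(x) = pi - x:
sin(pi - x) = sin(x), so sine is invariant under this transformation.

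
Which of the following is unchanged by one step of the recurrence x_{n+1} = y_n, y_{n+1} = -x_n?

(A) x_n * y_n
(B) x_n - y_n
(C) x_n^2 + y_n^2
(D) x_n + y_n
C

For the recurrence x_{n+1} = y_n, y_{n+1} = -x_n:

x_{n+1}^2 + y_{n+1}^2 = y_n^2 + (-x_n)^2 = x_n^2 + y_n^2
The sum of squares is conserved (like energy in a harmonic oscillator).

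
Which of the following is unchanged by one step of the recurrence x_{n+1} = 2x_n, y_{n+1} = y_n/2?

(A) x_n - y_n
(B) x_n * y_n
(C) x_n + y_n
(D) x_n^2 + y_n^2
B

For the recurrence x_{n+1} = 2x_n, y_{n+1} = y_n/2:

x_{n+1} * y_{n+1} = (2x_n) * (y_n/2) = x_n * y_n
The product is conserved.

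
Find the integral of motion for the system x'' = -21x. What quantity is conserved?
E = (x')^2 + 21x^2

Multiply the equation by x':
x' * x'' = -21x * x'
The left side is d/dt[(x')^2/2] and the right side is d/dt[-21x^2/2], so
d/dt[(x')^2/2 + 21x^2/2] = 0, i.e. (x')^2/2 + 21x^2/2 = constant.
Multiplying by 2, the integral of motion is E = (x')^2 + 21x^2.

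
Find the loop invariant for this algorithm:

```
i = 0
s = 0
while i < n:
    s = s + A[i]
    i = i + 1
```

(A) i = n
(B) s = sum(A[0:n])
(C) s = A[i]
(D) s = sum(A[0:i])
D

A loop invariant must hold before the first iteration and be re-established by every execution of the body.

(D) s = sum(A[0:i]): Initially i = 0 and s = 0 = sum of the empty slice A[0:0]. If s = sum(A[0:i]) holds at the top of an iteration, the body sets s to sum(A[0:i]) + A[i] = sum(A[0:i+1]) and then i to i+1, so s = sum(A[0:i]) holds again. At exit i = n, giving s = sum(A[0:n]).

The other options fail:
(A) i = n: false initially (i = 0); it is the exit condition, not an invariant.
(B) s = sum(A[0:n]): false before the loop (s = 0, not the full sum) -- it only becomes true at exit.
(C) s = A[i]: after the first iteration s = A[0] but i = 1, so s = A[i] compares s with the wrong element (and fails in general).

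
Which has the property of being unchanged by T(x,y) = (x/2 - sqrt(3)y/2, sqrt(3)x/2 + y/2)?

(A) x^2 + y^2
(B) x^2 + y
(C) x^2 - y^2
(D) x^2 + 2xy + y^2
A

An expression E(x,y) is invariant under T if E(T(x,y)) = E(x,y). Here T(x,y) = (x/2 - sqrt(3)y/2, sqrt(3)x/2 + y/2).
Substitute the transformed coordinates into each option and compare with the original:
(A) x^2 + y^2  ->  (x/2 - sqrt(3)y/2)^2 + (sqrt(3)x/2 + y/2)^2 = x^2 + y^2   [equals x^2 + y^2: invariant]
(B) x^2 + y  ->  (x/2 - sqrt(3)y/2)^2 + (sqrt(3)x/2 + y/2) = x^2/4 - sqrt(3)xy/2 + sqrt(3)x/2 + 3y^2/4 + y/2   [differs from x^2 + y: not invariant]
(C) x^2 - y^2  ->  (x/2 - sqrt(3)y/2)^2 - (sqrt(3)x/2 + y/2)^2 = -x^2/2 - sqrt(3)xy + y^2/2   [differs from x^2 - y^2: not invariant]
(D) x^2 + 2xy + y^2  ->  (x/2 - sqrt(3)y/2)^2 + 2(x/2 - sqrt(3)y/2)(sqrt(3)x/2 + y/2) + (sqrt(3)x/2 + y/2)^2 = sqrt(3)x^2/2 + x^2 - xy - sqrt(3)y^2/2 + y^2   [differs from x^2 + 2xy + y^2: not invariant]

Only option (A), x^2 + y^2, is unchanged by the transformation.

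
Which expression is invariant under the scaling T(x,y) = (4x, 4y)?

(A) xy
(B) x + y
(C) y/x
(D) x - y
C

Under the uniform scaling T(x,y) = (4x, 4y):
Substitute the transformed coordinates into each option and compare with the original:
(A) xy  ->  (4x)(4y) = 16xy   [differs from xy: not invariant]
(B) x + y  ->  (4x) + (4y) = 4x + 4y   [differs from x + y: not invariant]
(C) y/x  ->  (4y)/(4x) = y/x   [equals y/x: invariant]
(D) x - y  ->  (4x) - (4y) = 4x - 4y   [differs from x - y: not invariant]

Only option (C), y/x, is unchanged by the transformation.
The common factor 4 cancels in a ratio of coordinates, while sums, products and sums of squares pick up factors of 4 or 16.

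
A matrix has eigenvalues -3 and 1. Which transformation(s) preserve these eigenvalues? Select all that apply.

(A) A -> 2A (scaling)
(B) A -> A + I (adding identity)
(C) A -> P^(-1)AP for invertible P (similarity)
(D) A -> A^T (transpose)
C and D

Eigenvalues are preserved by:
1. Similarity transformations: A -> P^(-1)AP (same characteristic polynomial)
2. Transpose: A^T has the same eigenvalues as A

Eigenvalues are NOT preserved by:
- Adding identity: eigenvalues become -3+1, 1+1
- Scaling: eigenvalues become -6, 2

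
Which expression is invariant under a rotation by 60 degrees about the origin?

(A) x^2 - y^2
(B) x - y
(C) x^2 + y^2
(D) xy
C

A rotation by 60 degrees sends (x, y) to (x/2 - sqrt(3)y/2, sqrt(3)x/2 + y/2).
Substitute the transformed coordinates into each option and compare with the original:
(A) x^2 - y^2  ->  (x/2 - sqrt(3)y/2)^2 - (sqrt(3)x/2 + y/2)^2 = -x^2/2 - sqrt(3)xy + y^2/2   [differs from x^2 - y^2: not invariant]
(B) x - y  ->  (x/2 - sqrt(3)y/2) - (sqrt(3)x/2 + y/2) = -sqrt(3)x/2 + x/2 - sqrt(3)y/2 - y/2   [differs from x - y: not invariant]
(C) x^2 + y^2  ->  (x/2 - sqrt(3)y/2)^2 + (sqrt(3)x/2 + y/2)^2 = x^2 + y^2   [equals x^2 + y^2: invariant]
(D) xy  ->  (x/2 - sqrt(3)y/2)(sqrt(3)x/2 + y/2) = sqrt(3)x^2/4 - xy/2 - sqrt(3)y^2/4   [differs from xy: not invariant]

Only option (C), x^2 + y^2, is unchanged by the transformation.
Geometrically, x^2 + y^2 is the squared distance from the origin, which every rotation about the origin preserves.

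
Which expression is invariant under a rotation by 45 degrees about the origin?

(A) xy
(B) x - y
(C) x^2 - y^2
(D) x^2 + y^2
D

A rotation by 45 degrees sends (x, y) to (sqrt(2)x/2 - sqrt(2)y/2, sqrt(2)x/2 + sqrt(2)y/2).
Substitute the transformed coordinates into each option and compare with the original:
(A) xy  ->  (sqrt(2)x/2 - sqrt(2)y/2)(sqrt(2)x/2 + sqrt(2)y/2) = x^2/2 - y^2/2   [differs from xy: not invariant]
(B) x - y  ->  (sqrt(2)x/2 - sqrt(2)y/2) - (sqrt(2)x/2 + sqrt(2)y/2) = -sqrt(2)y   [differs from x - y: not invariant]
(C) x^2 - y^2  ->  (sqrt(2)x/2 - sqrt(2)y/2)^2 - (sqrt(2)x/2 + sqrt(2)y/2)^2 = -2xy   [differs from x^2 - y^2: not invariant]
(D) x^2 + y^2  ->  (sqrt(2)x/2 - sqrt(2)y/2)^2 + (sqrt(2)x/2 + sqrt(2)y/2)^2 = x^2 + y^2   [equals x^2 + y^2: invariant]

Only option (D), x^2 + y^2, is unchanged by the transformation.
Geometrically, x^2 + y^2 is the squared distance from the origin, which every rotation about the origin preserves.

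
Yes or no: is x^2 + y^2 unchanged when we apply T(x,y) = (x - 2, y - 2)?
No

Substitute T(x,y) = (x - 2, y - 2) into the expression and compare with the original.

Original: x^2 + y^2
After applying T: (x - 2)^2 + (y - 2)^2 = x^2 - 4x + y^2 - 4y + 8

This differs from the original x^2 + y^2 (difference: -4x - 4y + 8), so the expression is NOT invariant.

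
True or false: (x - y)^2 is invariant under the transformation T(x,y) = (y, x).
True

Substitute T(x,y) = (y, x) into the expression and compare with the original.

Original: (x - y)^2
After applying T: ((y) - (x))^2 = x^2 - 2xy + y^2

This is identical to the original (x - y)^2, so the expression is invariant.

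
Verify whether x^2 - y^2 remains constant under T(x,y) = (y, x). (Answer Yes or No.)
No

Substitute T(x,y) = (y, x) into the expression and compare with the original.

Original: x^2 - y^2
After applying T: (y)^2 - (x)^2 = -x^2 + y^2

This differs from the original x^2 - y^2 (difference: -2x^2 + 2y^2), so the expression is NOT invariant.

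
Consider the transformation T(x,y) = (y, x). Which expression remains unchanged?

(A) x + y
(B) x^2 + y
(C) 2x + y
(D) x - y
A

An expression E(x,y) is invariant under T if E(T(x,y)) = E(x,y). Here T(x,y) = (y, x).
Substitute the transformed coordinates into each option and compare with the original:
(A) x + y  ->  (y) + (x) = x + y   [equals x + y: invariant]
(B) x^2 + y  ->  (y)^2 + (x) = x + y^2   [differs from x^2 + y: not invariant]
(C) 2x + y  ->  2(y) + (x) = x + 2y   [differs from 2x + y: not invariant]
(D) x - y  ->  (y) - (x) = -x + y   [differs from x - y: not invariant]

Only option (A), x + y, is unchanged by the transformation.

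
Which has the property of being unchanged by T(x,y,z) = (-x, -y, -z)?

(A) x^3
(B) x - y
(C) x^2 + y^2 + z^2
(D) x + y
C

Apply T(x,y,z) = (-x, -y, -z) to each option, i.e. replace (x, y, z) by the transformed coordinates.
Substitute the transformed coordinates into each option and compare with the original:
(A) x^3  ->  (-x)^3 = -x^3   [differs from x^3: not invariant]
(B) x - y  ->  (-x) - (-y) = -x + y   [differs from x - y: not invariant]
(C) x^2 + y^2 + z^2  ->  (-x)^2 + (-y)^2 + (-z)^2 = x^2 + y^2 + z^2   [equals x^2 + y^2 + z^2: invariant]
(D) x + y  ->  (-x) + (-y) = -x - y   [differs from x + y: not invariant]

Only option (C), x^2 + y^2 + z^2, is unchanged by the transformation.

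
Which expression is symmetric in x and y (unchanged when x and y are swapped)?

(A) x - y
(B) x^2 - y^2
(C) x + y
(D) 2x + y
C

A symmetric expression is unchanged when the variables are permuted; here the transformation to test is the swap (x, y) -> (y, x).
Substitute the transformed coordinates into each option and compare with the original:
(A) x - y  ->  (y) - (x) = -x + y   [differs from x - y: not invariant]
(B) x^2 - y^2  ->  (y)^2 - (x)^2 = -x^2 + y^2   [differs from x^2 - y^2: not invariant]
(C) x + y  ->  (y) + (x) = x + y   [equals x + y: invariant]
(D) 2x + y  ->  2(y) + (x) = x + 2y   [differs from 2x + y: not invariant]

Only option (C), x + y, is unchanged by the transformation.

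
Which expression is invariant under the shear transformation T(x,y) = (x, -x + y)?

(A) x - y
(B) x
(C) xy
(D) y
B

Under the shear T(x,y) = (x, -x + y):
Substitute the transformed coordinates into each option and compare with the original:
(A) x - y  ->  (x) - (-x + y) = 2x - y   [differs from x - y: not invariant]
(B) x  ->  (x) = x   [equals x: invariant]
(C) xy  ->  (x)(-x + y) = -x^2 + xy   [differs from xy: not invariant]
(D) y  ->  (-x + y) = -x + y   [differs from y: not invariant]

Only option (B), x, is unchanged by the transformation.
A vertical shear moves points parallel to the y-axis, so the x-coordinate (and any function of x alone) is unchanged.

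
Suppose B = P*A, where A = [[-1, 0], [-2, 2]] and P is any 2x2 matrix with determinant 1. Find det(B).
-2

By the multiplicative property of determinants, det(B) = det(P*A) = det(P) * det(A) = det(A),
so the determinant is invariant under multiplication by any determinant-1 matrix; we just need det(A).

det(A) = (-1)(2) - (0)(-2) = -2 - 0 = -2

Therefore det(B) = 1 * (-2) = -2.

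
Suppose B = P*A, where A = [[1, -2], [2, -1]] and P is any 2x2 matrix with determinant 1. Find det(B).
3

By the multiplicative property of determinants, det(B) = det(P*A) = det(P) * det(A) = det(A),
so the determinant is invariant under multiplication by any determinant-1 matrix; we just need det(A).

det(A) = (1)(-1) - (-2)(2) = -1 - (-4) = 3

Therefore det(B) = 1 * 3 = 3.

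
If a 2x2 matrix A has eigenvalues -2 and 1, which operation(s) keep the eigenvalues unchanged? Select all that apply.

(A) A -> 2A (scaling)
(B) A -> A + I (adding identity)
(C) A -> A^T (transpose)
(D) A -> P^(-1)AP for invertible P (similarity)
C and D

Eigenvalues are preserved by:
1. Similarity transformations: A -> P^(-1)AP (same characteristic polynomial)
2. Transpose: A^T has the same eigenvalues as A

Eigenvalues are NOT preserved by:
- Adding identity: eigenvalues become -2+1, 1+1
- Scaling: eigenvalues become -4, 2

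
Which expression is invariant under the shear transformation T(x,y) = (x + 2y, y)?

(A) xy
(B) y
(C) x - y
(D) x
B

Under the shear T(x,y) = (x + 2y, y):
Substitute the transformed coordinates into each option and compare with the original:
(A) xy  ->  (x + 2y)(y) = xy + 2y^2   [differs from xy: not invariant]
(B) y  ->  (y) = y   [equals y: invariant]
(C) x - y  ->  (x + 2y) - (y) = x + y   [differs from x - y: not invariant]
(D) x  ->  (x + 2y) = x + 2y   [differs from x: not invariant]

Only option (B), y, is unchanged by the transformation.
A horizontal shear moves points parallel to the x-axis, so the y-coordinate (and any function of y alone) is unchanged.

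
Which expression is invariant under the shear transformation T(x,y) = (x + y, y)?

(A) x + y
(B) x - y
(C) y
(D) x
C

Under the shear T(x,y) = (x + y, y):
Substitute the transformed coordinates into each option and compare with the original:
(A) x + y  ->  (x + y) + (y) = x + 2y   [differs from x + y: not invariant]
(B) x - y  ->  (x + y) - (y) = x   [differs from x - y: not invariant]
(C) y  ->  (y) = y   [equals y: invariant]
(D) x  ->  (x + y) = x + y   [differs from x: not invariant]

Only option (C), y, is unchanged by the transformation.
A horizontal shear moves points parallel to the x-axis, so the y-coordinate (and any function of y alone) is unchanged.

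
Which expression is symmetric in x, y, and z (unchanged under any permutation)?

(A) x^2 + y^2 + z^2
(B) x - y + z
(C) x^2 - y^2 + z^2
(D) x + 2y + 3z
A

A symmetric expression is unchanged when the variables are permuted; here the transformation to test is the swap (x, y) -> (y, x).
A symmetric expression must survive every permutation; the single swap x <-> y already eliminates the distractors, and the keyed expression is also unchanged by x <-> z and y <-> z (each variable enters it in exactly the same way).
Substitute the transformed coordinates into each option and compare with the original:
(A) x^2 + y^2 + z^2  ->  (y)^2 + (x)^2 + z^2 = x^2 + y^2 + z^2   [equals x^2 + y^2 + z^2: invariant]
(B) x - y + z  ->  (y) - (x) + z = -x + y + z   [differs from x - y + z: not invariant]
(C) x^2 - y^2 + z^2  ->  (y)^2 - (x)^2 + z^2 = -x^2 + y^2 + z^2   [differs from x^2 - y^2 + z^2: not invariant]
(D) x + 2y + 3z  ->  (y) + 2(x) + 3z = 2x + y + 3z   [differs from x + 2y + 3z: not invariant]

Only option (A), x^2 + y^2 + z^2, is unchanged by the transformation.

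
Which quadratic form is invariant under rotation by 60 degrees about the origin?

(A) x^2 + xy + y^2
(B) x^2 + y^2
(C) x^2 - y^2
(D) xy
B

Rotation by 60 degrees sends (x, y) to (x/2 - sqrt(3)y/2, sqrt(3)x/2 + y/2).
Substitute the transformed coordinates into each option and compare with the original:
(A) x^2 + xy + y^2  ->  (x/2 - sqrt(3)y/2)^2 + (x/2 - sqrt(3)y/2)(sqrt(3)x/2 + y/2) + (sqrt(3)x/2 + y/2)^2 = sqrt(3)x^2/4 + x^2 - xy/2 - sqrt(3)y^2/4 + y^2   [differs from x^2 + xy + y^2: not invariant]
(B) x^2 + y^2  ->  (x/2 - sqrt(3)y/2)^2 + (sqrt(3)x/2 + y/2)^2 = x^2 + y^2   [equals x^2 + y^2: invariant]
(C) x^2 - y^2  ->  (x/2 - sqrt(3)y/2)^2 - (sqrt(3)x/2 + y/2)^2 = -x^2/2 - sqrt(3)xy + y^2/2   [differs from x^2 - y^2: not invariant]
(D) xy  ->  (x/2 - sqrt(3)y/2)(sqrt(3)x/2 + y/2) = sqrt(3)x^2/4 - xy/2 - sqrt(3)y^2/4   [differs from xy: not invariant]

Only option (B), x^2 + y^2, is unchanged by the transformation.
x^2 + y^2 is the squared distance from the origin, which rotations preserve.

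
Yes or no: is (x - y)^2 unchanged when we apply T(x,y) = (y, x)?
Yes

Substitute T(x,y) = (y, x) into the expression and compare with the original.

Original: (x - y)^2
After applying T: ((y) - (x))^2 = x^2 - 2xy + y^2

This is identical to the original (x - y)^2, so the expression is invariant.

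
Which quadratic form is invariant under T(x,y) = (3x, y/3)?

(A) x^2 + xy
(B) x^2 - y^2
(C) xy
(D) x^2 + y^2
C

T multiplies x by 3 and divides y by 3.
Substitute the transformed coordinates into each option and compare with the original:
(A) x^2 + xy  ->  (3x)^2 + (3x)(y/3) = 9x^2 + xy   [differs from x^2 + xy: not invariant]
(B) x^2 - y^2  ->  (3x)^2 - (y/3)^2 = 9x^2 - y^2/9   [differs from x^2 - y^2: not invariant]
(C) xy  ->  (3x)(y/3) = xy   [equals xy: invariant]
(D) x^2 + y^2  ->  (3x)^2 + (y/3)^2 = 9x^2 + y^2/9   [differs from x^2 + y^2: not invariant]

Only option (C), xy, is unchanged by the transformation.
The factors 3 and 1/3 cancel only in the pure product xy.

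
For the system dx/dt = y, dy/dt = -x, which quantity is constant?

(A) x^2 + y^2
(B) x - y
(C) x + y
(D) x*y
A

A first integral I satisfies dI/dt = 0 along every solution. Differentiate each option and use the equation of motion:
(A) d/dt[x^2 + y^2] = 2x*dx/dt + 2y*dy/dt = 2x*y + 2y*(-x) = 0
(B) d/dt[x - y] = y - (-x) = x + y, not identically 0
(C) d/dt[x + y] = y + (-x) = y - x, not identically 0
(D) d/dt[x*y] = (dx/dt)y + x(dy/dt) = y^2 - x^2, not identically 0

Only (A) has zero time-derivative. So x^2 + y^2 (the squared radius; trajectories are circles) is the conserved quantity.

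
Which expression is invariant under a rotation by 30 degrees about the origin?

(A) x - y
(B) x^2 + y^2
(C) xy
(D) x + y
B

A rotation by 30 degrees sends (x, y) to (sqrt(3)x/2 - y/2, x/2 + sqrt(3)y/2).
Substitute the transformed coordinates into each option and compare with the original:
(A) x - y  ->  (sqrt(3)x/2 - y/2) - (x/2 + sqrt(3)y/2) = -x/2 + sqrt(3)x/2 - sqrt(3)y/2 - y/2   [differs from x - y: not invariant]
(B) x^2 + y^2  ->  (sqrt(3)x/2 - y/2)^2 + (x/2 + sqrt(3)y/2)^2 = x^2 + y^2   [equals x^2 + y^2: invariant]
(C) xy  ->  (sqrt(3)x/2 - y/2)(x/2 + sqrt(3)y/2) = sqrt(3)x^2/4 + xy/2 - sqrt(3)y^2/4   [differs from xy: not invariant]
(D) x + y  ->  (sqrt(3)x/2 - y/2) + (x/2 + sqrt(3)y/2) = x/2 + sqrt(3)x/2 - y/2 + sqrt(3)y/2   [differs from x + y: not invariant]

Only option (B), x^2 + y^2, is unchanged by the transformation.
Geometrically, x^2 + y^2 is the squared distance from the origin, which every rotation about the origin preserves.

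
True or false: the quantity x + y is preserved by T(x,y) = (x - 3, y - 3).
False

Substitute T(x,y) = (x - 3, y - 3) into the expression and compare with the original.

Original: x + y
After applying T: (x - 3) + (y - 3) = x + y - 6

This differs from the original x + y (difference: -6), so the expression is NOT invariant.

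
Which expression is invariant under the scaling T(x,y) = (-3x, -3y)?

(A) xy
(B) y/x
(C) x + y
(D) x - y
B

Under the uniform scaling T(x,y) = (-3x, -3y):
Substitute the transformed coordinates into each option and compare with the original:
(A) xy  ->  (-3x)(-3y) = 9xy   [differs from xy: not invariant]
(B) y/x  ->  (-3y)/(-3x) = y/x   [equals y/x: invariant]
(C) x + y  ->  (-3x) + (-3y) = -3x - 3y   [differs from x + y: not invariant]
(D) x - y  ->  (-3x) - (-3y) = -3x + 3y   [differs from x - y: not invariant]

Only option (B), y/x, is unchanged by the transformation.
The common factor -3 cancels in a ratio of coordinates, while sums, products and sums of squares pick up factors of -3 or 9.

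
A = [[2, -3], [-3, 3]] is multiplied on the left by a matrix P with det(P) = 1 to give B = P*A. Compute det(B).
-3

By the multiplicative property of determinants, det(B) = det(P*A) = det(P) * det(A) = det(A),
so the determinant is invariant under multiplication by any determinant-1 matrix; we just need det(A).

det(A) = (2)(3) - (-3)(-3) = 6 - 9 = -3

Therefore det(B) = 1 * (-3) = -3.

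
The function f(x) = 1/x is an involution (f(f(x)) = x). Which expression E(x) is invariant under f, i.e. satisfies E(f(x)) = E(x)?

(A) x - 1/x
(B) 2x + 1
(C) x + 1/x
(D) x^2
C

Replace x by f(x) = 1/x in each option and simplify. As a quick numerical cross-check, also compare E(3) with E(f(3)) = E(1/3).

(A) x - 1/x  ->  (1/x) - 1/(1/x) = -x + 1/x; check: E(3) = 8/3 but E(1/3) = -8/3.   [not invariant]
(B) 2x + 1  ->  2(1/x) + 1 = (x + 2)/x; check: E(3) = 7 but E(1/3) = 5/3.   [not invariant]
(C) x + 1/x  ->  (1/x) + 1/(1/x), which simplifies back to x + 1/x; check: E(3) = 10/3, E(1/3) = 10/3.   [invariant]
(D) x^2  ->  (1/x)^2 = x^(-2); check: E(3) = 9 but E(1/3) = 1/9.   [not invariant]

Only (C) is unchanged. E is symmetric under swapping x with f(x) = 1/x, which is exactly what an involution does.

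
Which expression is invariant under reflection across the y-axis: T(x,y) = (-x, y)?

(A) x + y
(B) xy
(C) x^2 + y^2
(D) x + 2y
C

The map is reflection across the y-axis: T(x,y) = (-x, y).
Substitute the transformed coordinates into each option and compare with the original:
(A) x + y  ->  (-x) + (y) = -x + y   [differs from x + y: not invariant]
(B) xy  ->  (-x)(y) = -xy   [differs from xy: not invariant]
(C) x^2 + y^2  ->  (-x)^2 + (y)^2 = x^2 + y^2   [equals x^2 + y^2: invariant]
(D) x + 2y  ->  (-x) + 2(y) = -x + 2y   [differs from x + 2y: not invariant]

Only option (C), x^2 + y^2, is unchanged by the transformation.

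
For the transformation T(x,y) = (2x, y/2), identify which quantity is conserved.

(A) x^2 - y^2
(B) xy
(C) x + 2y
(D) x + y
B

An expression E(x,y) is invariant under T if E(T(x,y)) = E(x,y). Here T(x,y) = (2x, y/2).
Substitute the transformed coordinates into each option and compare with the original:
(A) x^2 - y^2  ->  (2x)^2 - (y/2)^2 = 4x^2 - y^2/4   [differs from x^2 - y^2: not invariant]
(B) xy  ->  (2x)(y/2) = xy   [equals xy: invariant]
(C) x + 2y  ->  (2x) + 2(y/2) = 2x + y   [differs from x + 2y: not invariant]
(D) x + y  ->  (2x) + (y/2) = 2x + y/2   [differs from x + y: not invariant]

Only option (B), xy, is unchanged by the transformation.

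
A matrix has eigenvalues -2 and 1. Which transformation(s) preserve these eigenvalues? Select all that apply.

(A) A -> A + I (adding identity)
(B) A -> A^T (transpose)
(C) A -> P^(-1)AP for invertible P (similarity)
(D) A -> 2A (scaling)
B and C

Eigenvalues are preserved by:
1. Similarity transformations: A -> P^(-1)AP (same characteristic polynomial)
2. Transpose: A^T has the same eigenvalues as A

Eigenvalues are NOT preserved by:
- Adding identity: eigenvalues become -2+1, 1+1
- Scaling: eigenvalues become -4, 2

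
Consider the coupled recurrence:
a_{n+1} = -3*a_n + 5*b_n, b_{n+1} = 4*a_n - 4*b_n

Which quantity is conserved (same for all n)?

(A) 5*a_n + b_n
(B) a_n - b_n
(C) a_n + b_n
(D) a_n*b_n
C

Replace a_n by a_{n+1} = -3*a_n + 5*b_n and b_n by b_{n+1} = 4*a_n - 4*b_n in each option and simplify:
(A) 5*a_n + b_n  ->  5*(-3*a_n + 5*b_n) + (4*a_n - 4*b_n) = -11*a_n + 21*b_n   [not conserved]
(B) a_n - b_n  ->  (-3*a_n + 5*b_n) - (4*a_n - 4*b_n) = -7*a_n + 9*b_n   [not conserved]
(C) a_n + b_n  ->  (-3*a_n + 5*b_n) + (4*a_n - 4*b_n) = a_n + b_n   [conserved]
(D) a_n*b_n  ->  (-3*a_n + 5*b_n)*(4*a_n - 4*b_n) = -12*a_n^2 + 32*a_n*b_n - 20*b_n^2   [not conserved]

Only (C) a_n + b_n returns to itself after one step, so it is the conserved quantity.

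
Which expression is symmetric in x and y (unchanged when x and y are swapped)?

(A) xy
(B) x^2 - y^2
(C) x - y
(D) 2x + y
A

A symmetric expression is unchanged when the variables are permuted; here the transformation to test is the swap (x, y) -> (y, x).
Substitute the transformed coordinates into each option and compare with the original:
(A) xy  ->  (y)(x) = xy   [equals xy: invariant]
(B) x^2 - y^2  ->  (y)^2 - (x)^2 = -x^2 + y^2   [differs from x^2 - y^2: not invariant]
(C) x - y  ->  (y) - (x) = -x + y   [differs from x - y: not invariant]
(D) 2x + y  ->  2(y) + (x) = x + 2y   [differs from 2x + y: not invariant]

Only option (A), xy, is unchanged by the transformation.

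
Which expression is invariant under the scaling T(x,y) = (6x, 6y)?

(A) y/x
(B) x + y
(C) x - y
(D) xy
A

Under the uniform scaling T(x,y) = (6x, 6y):
Substitute the transformed coordinates into each option and compare with the original:
(A) y/x  ->  (6y)/(6x) = y/x   [equals y/x: invariant]
(B) x + y  ->  (6x) + (6y) = 6x + 6y   [differs from x + y: not invariant]
(C) x - y  ->  (6x) - (6y) = 6x - 6y   [differs from x - y: not invariant]
(D) xy  ->  (6x)(6y) = 36xy   [differs from xy: not invariant]

Only option (A), y/x, is unchanged by the transformation.
The common factor 6 cancels in a ratio of coordinates, while sums, products and sums of squares pick up factors of 6 or 36.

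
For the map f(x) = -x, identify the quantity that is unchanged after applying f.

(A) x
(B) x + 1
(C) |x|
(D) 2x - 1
C

For f(x) = -x:
Applying f replaces x by -x. Since |-x| = |x|, the absolute value is unchanged by f, whereas x -> -x, 2x - 1 -> -2x - 1 and x + 1 -> -x + 1 all change.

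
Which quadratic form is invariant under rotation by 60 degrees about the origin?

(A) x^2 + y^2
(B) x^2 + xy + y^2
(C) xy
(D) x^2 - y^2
A

Rotation by 60 degrees sends (x, y) to (x/2 - sqrt(3)y/2, sqrt(3)x/2 + y/2).
Substitute the transformed coordinates into each option and compare with the original:
(A) x^2 + y^2  ->  (x/2 - sqrt(3)y/2)^2 + (sqrt(3)x/2 + y/2)^2 = x^2 + y^2   [equals x^2 + y^2: invariant]
(B) x^2 + xy + y^2  ->  (x/2 - sqrt(3)y/2)^2 + (x/2 - sqrt(3)y/2)(sqrt(3)x/2 + y/2) + (sqrt(3)x/2 + y/2)^2 = sqrt(3)x^2/4 + x^2 - xy/2 - sqrt(3)y^2/4 + y^2   [differs from x^2 + xy + y^2: not invariant]
(C) xy  ->  (x/2 - sqrt(3)y/2)(sqrt(3)x/2 + y/2) = sqrt(3)x^2/4 - xy/2 - sqrt(3)y^2/4   [differs from xy: not invariant]
(D) x^2 - y^2  ->  (x/2 - sqrt(3)y/2)^2 - (sqrt(3)x/2 + y/2)^2 = -x^2/2 - sqrt(3)xy + y^2/2   [differs from x^2 - y^2: not invariant]

Only option (A), x^2 + y^2, is unchanged by the transformation.
x^2 + y^2 is the squared distance from the origin, which rotations preserve.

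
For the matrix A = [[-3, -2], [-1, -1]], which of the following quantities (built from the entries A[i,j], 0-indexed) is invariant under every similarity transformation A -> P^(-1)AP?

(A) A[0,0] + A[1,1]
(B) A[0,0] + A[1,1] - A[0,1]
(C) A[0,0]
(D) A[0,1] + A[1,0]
A

A[0,0] + A[1,1] is the trace of A. By the cyclic property of the trace, tr(P^(-1)AP) = tr(APP^(-1)) = tr(A), so it is the same for every matrix similar to A.

The other combinations are not similarity invariants. For example, take P = [[1, 1], [1, 2]] (det P = 1), so P^(-1) = [[2, -1], [-1, 1]] and
B = P^(-1)AP = [[-8, -11], [3, 4]].
Evaluating each option on A and on B:
(A) A[0,0] + A[1,1]: -4 for A, -4 for B -> unchanged
(B) A[0,0] + A[1,1] - A[0,1]: -2 for A, 7 for B -> changes
(C) A[0,0]: -3 for A, -8 for B -> changes
(D) A[0,1] + A[1,0]: -3 for A, -8 for B -> changes

Only (A) A[0,0] + A[1,1] = -4 survives (and it does so for every P, not just this one), so it is the invariant.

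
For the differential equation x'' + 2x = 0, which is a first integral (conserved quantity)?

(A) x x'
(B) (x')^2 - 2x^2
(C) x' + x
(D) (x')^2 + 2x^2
D

A first integral I satisfies dI/dt = 0 along every solution. Differentiate each option and use the equation of motion:
(A) d/dt[x x'] = (x')^2 + x x'' = (x')^2 - 2x^2, not identically 0
(B) d/dt[(x')^2 - 2x^2] = 2x'x'' - 4x x' = -8x x', not identically 0
(C) d/dt[x' + x] = x'' + x' = -2x + x', not identically 0
(D) d/dt[(x')^2 + 2x^2] = 2x'x'' + 4x x' = 2x'(-2x) + 4x x' = 0

Only (D) has zero time-derivative. So the energy-like quantity (x')^2 + 2x^2 is the first integral.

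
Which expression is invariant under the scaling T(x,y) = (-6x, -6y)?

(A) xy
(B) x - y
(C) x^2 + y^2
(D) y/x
D

Under the uniform scaling T(x,y) = (-6x, -6y):
Substitute the transformed coordinates into each option and compare with the original:
(A) xy  ->  (-6x)(-6y) = 36xy   [differs from xy: not invariant]
(B) x - y  ->  (-6x) - (-6y) = -6x + 6y   [differs from x - y: not invariant]
(C) x^2 + y^2  ->  (-6x)^2 + (-6y)^2 = 36x^2 + 36y^2   [differs from x^2 + y^2: not invariant]
(D) y/x  ->  (-6y)/(-6x) = y/x   [equals y/x: invariant]

Only option (D), y/x, is unchanged by the transformation.
The common factor -6 cancels in a ratio of coordinates, while sums, products and sums of squares pick up factors of -6 or 36.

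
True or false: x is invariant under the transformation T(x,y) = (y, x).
False

Substitute T(x,y) = (y, x) into the expression and compare with the original.

Original: x
After applying T: (y) = y

This differs from the original x (difference: -x + y), so the expression is NOT invariant.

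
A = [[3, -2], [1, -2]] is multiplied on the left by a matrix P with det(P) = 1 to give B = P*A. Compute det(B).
-4

By the multiplicative property of determinants, det(B) = det(P*A) = det(P) * det(A) = det(A),
so the determinant is invariant under multiplication by any determinant-1 matrix; we just need det(A).

det(A) = (3)(-2) - (-2)(1) = -6 - (-2) = -4

Therefore det(B) = 1 * (-4) = -4.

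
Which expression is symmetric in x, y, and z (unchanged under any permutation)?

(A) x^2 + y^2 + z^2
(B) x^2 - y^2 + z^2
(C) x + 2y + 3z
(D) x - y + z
A

A symmetric expression is unchanged when the variables are permuted; here the transformation to test is the swap (x, y) -> (y, x).
A symmetric expression must survive every permutation; the single swap x <-> y already eliminates the distractors, and the keyed expression is also unchanged by x <-> z and y <-> z (each variable enters it in exactly the same way).
Substitute the transformed coordinates into each option and compare with the original:
(A) x^2 + y^2 + z^2  ->  (y)^2 + (x)^2 + z^2 = x^2 + y^2 + z^2   [equals x^2 + y^2 + z^2: invariant]
(B) x^2 - y^2 + z^2  ->  (y)^2 - (x)^2 + z^2 = -x^2 + y^2 + z^2   [differs from x^2 - y^2 + z^2: not invariant]
(C) x + 2y + 3z  ->  (y) + 2(x) + 3z = 2x + y + 3z   [differs from x + 2y + 3z: not invariant]
(D) x - y + z  ->  (y) - (x) + z = -x + y + z   [differs from x - y + z: not invariant]

Only option (A), x^2 + y^2 + z^2, is unchanged by the transformation.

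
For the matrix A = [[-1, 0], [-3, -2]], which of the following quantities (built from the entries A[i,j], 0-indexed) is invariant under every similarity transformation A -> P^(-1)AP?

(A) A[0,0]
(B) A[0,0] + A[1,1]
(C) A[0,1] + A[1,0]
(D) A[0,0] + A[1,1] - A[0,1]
B

A[0,0] + A[1,1] is the trace of A. By the cyclic property of the trace, tr(P^(-1)AP) = tr(APP^(-1)) = tr(A), so it is the same for every matrix similar to A.

The other combinations are not similarity invariants. For example, take P = [[1, 2], [0, 1]] (det P = 1), so P^(-1) = [[1, -2], [0, 1]] and
B = P^(-1)AP = [[5, 14], [-3, -8]].
Evaluating each option on A and on B:
(A) A[0,0]: -1 for A, 5 for B -> changes
(B) A[0,0] + A[1,1]: -3 for A, -3 for B -> unchanged
(C) A[0,1] + A[1,0]: -3 for A, 11 for B -> changes
(D) A[0,0] + A[1,1] - A[0,1]: -3 for A, -17 for B -> changes

Only (B) A[0,0] + A[1,1] = -3 survives (and it does so for every P, not just this one), so it is the invariant.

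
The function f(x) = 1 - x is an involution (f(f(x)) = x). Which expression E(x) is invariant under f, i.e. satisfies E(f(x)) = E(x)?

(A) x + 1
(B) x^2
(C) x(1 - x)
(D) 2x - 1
C

Replace x by f(x) = 1 - x in each option and simplify. As a quick numerical cross-check, also compare E(4) with E(f(4)) = E(-3).

(A) x + 1  ->  (1 - x) + 1 = 2 - x; check: E(4) = 5 but E(-3) = -2.   [not invariant]
(B) x^2  ->  (1 - x)^2 = (x - 1)^2; check: E(4) = 16 but E(-3) = 9.   [not invariant]
(C) x(1 - x)  ->  (1 - x)(1 - (1 - x)), which simplifies back to x(1 - x); check: E(4) = -12, E(-3) = -12.   [invariant]
(D) 2x - 1  ->  2(1 - x) - 1 = 1 - 2x; check: E(4) = 7 but E(-3) = -7.   [not invariant]

Only (C) is unchanged. E is symmetric under swapping x with f(x) = 1 - x, which is exactly what an involution does.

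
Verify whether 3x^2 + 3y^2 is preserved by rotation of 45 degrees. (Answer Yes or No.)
Yes

Applying rotation by 45 degrees: x' = x*cos(45 degrees) - y*sin(45 degrees) = sqrt(2)x/2 - sqrt(2)y/2, y' = x*sin(45 degrees) + y*cos(45 degrees) = sqrt(2)x/2 + sqrt(2)y/2

Substituting into 3x^2 + 3y^2:
3(sqrt(2)x/2 - sqrt(2)y/2)^2 + 3(sqrt(2)x/2 + sqrt(2)y/2)^2
= 3x^2 + 3y^2

This equals the original expression 3x^2 + 3y^2, so it IS invariant.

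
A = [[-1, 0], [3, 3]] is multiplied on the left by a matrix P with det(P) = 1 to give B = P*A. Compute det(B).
-3

By the multiplicative property of determinants, det(B) = det(P*A) = det(P) * det(A) = det(A),
so the determinant is invariant under multiplication by any determinant-1 matrix; we just need det(A).

det(A) = (-1)(3) - (0)(3) = -3 - 0 = -3

Therefore det(B) = 1 * (-3) = -3.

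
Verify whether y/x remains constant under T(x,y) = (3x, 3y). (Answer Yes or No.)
Yes

Substitute T(x,y) = (3x, 3y) into the expression and compare with the original.

Original: y/x
After applying T: (3y)/(3x) = y/x

This is identical to the original y/x, so the expression is invariant.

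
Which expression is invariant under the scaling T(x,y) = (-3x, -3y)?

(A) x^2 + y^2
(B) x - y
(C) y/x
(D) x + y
C

Under the uniform scaling T(x,y) = (-3x, -3y):
Substitute the transformed coordinates into each option and compare with the original:
(A) x^2 + y^2  ->  (-3x)^2 + (-3y)^2 = 9x^2 + 9y^2   [differs from x^2 + y^2: not invariant]
(B) x - y  ->  (-3x) - (-3y) = -3x + 3y   [differs from x - y: not invariant]
(C) y/x  ->  (-3y)/(-3x) = y/x   [equals y/x: invariant]
(D) x + y  ->  (-3x) + (-3y) = -3x - 3y   [differs from x + y: not invariant]

Only option (C), y/x, is unchanged by the transformation.
The common factor -3 cancels in a ratio of coordinates, while sums, products and sums of squares pick up factors of -3 or 9.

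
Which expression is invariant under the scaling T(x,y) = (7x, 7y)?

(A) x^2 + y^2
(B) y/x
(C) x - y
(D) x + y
B

Under the uniform scaling T(x,y) = (7x, 7y):
Substitute the transformed coordinates into each option and compare with the original:
(A) x^2 + y^2  ->  (7x)^2 + (7y)^2 = 49x^2 + 49y^2   [differs from x^2 + y^2: not invariant]
(B) y/x  ->  (7y)/(7x) = y/x   [equals y/x: invariant]
(C) x - y  ->  (7x) - (7y) = 7x - 7y   [differs from x - y: not invariant]
(D) x + y  ->  (7x) + (7y) = 7x + 7y   [differs from x + y: not invariant]

Only option (B), y/x, is unchanged by the transformation.
The common factor 7 cancels in a ratio of coordinates, while sums, products and sums of squares pick up factors of 7 or 49.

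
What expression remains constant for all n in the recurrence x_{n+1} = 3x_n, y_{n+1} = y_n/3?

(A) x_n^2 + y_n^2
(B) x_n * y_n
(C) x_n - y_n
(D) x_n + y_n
B

For the recurrence x_{n+1} = 3x_n, y_{n+1} = y_n/3:

x_{n+1} * y_{n+1} = (3x_n) * (y_n/3) = x_n * y_n
The product is conserved.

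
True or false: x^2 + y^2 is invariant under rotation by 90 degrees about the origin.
True

Applying rotation by 90 degrees: x' = x*cos(90 degrees) - y*sin(90 degrees) = -y, y' = x*sin(90 degrees) + y*cos(90 degrees) = x

Substituting into x^2 + y^2:
(-y)^2 + (x)^2
= x^2 + y^2

This equals the original expression x^2 + y^2, so it IS invariant.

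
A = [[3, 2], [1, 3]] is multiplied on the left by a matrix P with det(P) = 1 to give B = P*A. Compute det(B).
7

By the multiplicative property of determinants, det(B) = det(P*A) = det(P) * det(A) = det(A),
so the determinant is invariant under multiplication by any determinant-1 matrix; we just need det(A).

det(A) = (3)(3) - (2)(1) = 9 - 2 = 7

Therefore det(B) = 1 * 7 = 7.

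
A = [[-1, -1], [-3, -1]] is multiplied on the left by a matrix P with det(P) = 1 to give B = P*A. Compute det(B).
-2

By the multiplicative property of determinants, det(B) = det(P*A) = det(P) * det(A) = det(A),
so the determinant is invariant under multiplication by any determinant-1 matrix; we just need det(A).

det(A) = (-1)(-1) - (-1)(-3) = 1 - 3 = -2

Therefore det(B) = 1 * (-2) = -2.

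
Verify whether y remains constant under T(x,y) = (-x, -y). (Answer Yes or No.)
No

Substitute T(x,y) = (-x, -y) into the expression and compare with the original.

Original: y
After applying T: (-y) = -y

This differs from the original y (difference: -2y), so the expression is NOT invariant.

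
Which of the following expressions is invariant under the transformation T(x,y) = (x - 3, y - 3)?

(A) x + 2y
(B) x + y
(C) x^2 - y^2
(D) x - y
D

An expression E(x,y) is invariant under T if E(T(x,y)) = E(x,y). Here T(x,y) = (x - 3, y - 3).
Substitute the transformed coordinates into each option and compare with the original:
(A) x + 2y  ->  (x - 3) + 2(y - 3) = x + 2y - 9   [differs from x + 2y: not invariant]
(B) x + y  ->  (x - 3) + (y - 3) = x + y - 6   [differs from x + y: not invariant]
(C) x^2 - y^2  ->  (x - 3)^2 - (y - 3)^2 = x^2 - 6x - y^2 + 6y   [differs from x^2 - y^2: not invariant]
(D) x - y  ->  (x - 3) - (y - 3) = x - y   [equals x - y: invariant]

Only option (D), x - y, is unchanged by the transformation.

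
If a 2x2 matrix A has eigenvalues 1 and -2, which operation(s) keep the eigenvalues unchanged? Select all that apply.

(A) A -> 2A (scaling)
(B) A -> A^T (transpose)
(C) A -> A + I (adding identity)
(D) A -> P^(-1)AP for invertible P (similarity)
B and D

Eigenvalues are preserved by:
1. Similarity transformations: A -> P^(-1)AP (same characteristic polynomial)
2. Transpose: A^T has the same eigenvalues as A

Eigenvalues are NOT preserved by:
- Adding identity: eigenvalues become 1+1, -2+1
- Scaling: eigenvalues become 2, -4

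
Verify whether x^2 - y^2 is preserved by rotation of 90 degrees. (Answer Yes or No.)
No

Applying rotation by 90 degrees: x' = x*cos(90 degrees) - y*sin(90 degrees) = -y, y' = x*sin(90 degrees) + y*cos(90 degrees) = x

Substituting into x^2 - y^2:
(-y)^2 - (x)^2
= -x^2 + y^2

This differs from the original expression x^2 - y^2, so it is NOT invariant.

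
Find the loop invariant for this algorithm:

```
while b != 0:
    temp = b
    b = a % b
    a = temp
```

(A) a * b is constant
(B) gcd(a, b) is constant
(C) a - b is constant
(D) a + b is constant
B

A loop invariant must hold before the first iteration and be re-established by every execution of the body.

(B) gcd(a, b) is constant: One iteration replaces (a, b) by (b, a mod b). Since a mod b = a - q*b for an integer q, any common divisor of a and b divides b and a mod b, and conversely; hence gcd(b, a mod b) = gcd(a, b). For instance (18, 10) -> (10, 8) keeps gcd = 2. At exit b = 0 and a = gcd of the original inputs.

The other options fail:
(A) a * b is constant: e.g. (a, b) = (18, 10) -> (10, 8): the product goes from 180 to 80.
(C) a - b is constant: e.g. (a, b) = (18, 10) -> (10, 8): the difference goes from 8 to 2.
(D) a + b is constant: e.g. (a, b) = (18, 10) -> (10, 8): the sum goes from 28 to 18.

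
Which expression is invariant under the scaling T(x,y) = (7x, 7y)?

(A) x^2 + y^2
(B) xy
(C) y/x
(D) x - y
C

Under the uniform scaling T(x,y) = (7x, 7y):
Substitute the transformed coordinates into each option and compare with the original:
(A) x^2 + y^2  ->  (7x)^2 + (7y)^2 = 49x^2 + 49y^2   [differs from x^2 + y^2: not invariant]
(B) xy  ->  (7x)(7y) = 49xy   [differs from xy: not invariant]
(C) y/x  ->  (7y)/(7x) = y/x   [equals y/x: invariant]
(D) x - y  ->  (7x) - (7y) = 7x - 7y   [differs from x - y: not invariant]

Only option (C), y/x, is unchanged by the transformation.
The common factor 7 cancels in a ratio of coordinates, while sums, products and sums of squares pick up factors of 7 or 49.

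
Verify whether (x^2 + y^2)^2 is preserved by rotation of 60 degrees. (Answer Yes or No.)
Yes

Applying rotation by 60 degrees: x' = x*cos(60 degrees) - y*sin(60 degrees) = x/2 - sqrt(3)y/2, y' = x*sin(60 degrees) + y*cos(60 degrees) = sqrt(3)x/2 + y/2

Substituting into (x^2 + y^2)^2:
((x/2 - sqrt(3)y/2)^2 + (sqrt(3)x/2 + y/2)^2)^2
= x^4 + 2x^2y^2 + y^4 = (x^2 + y^2)^2

This equals the original expression (x^2 + y^2)^2, so it IS invariant.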